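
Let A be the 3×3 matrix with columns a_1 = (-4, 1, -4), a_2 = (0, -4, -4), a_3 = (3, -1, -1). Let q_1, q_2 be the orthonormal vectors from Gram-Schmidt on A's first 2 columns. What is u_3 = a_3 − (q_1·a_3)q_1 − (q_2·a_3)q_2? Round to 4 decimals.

u_3 = (1.3158, 1.0526, -1.0526)

q_1 = a_1/‖a_1‖ = (-4, 1, -4)/5.7446 = (-0.6963, 0.1741, -0.6963).
r_{12} = q_1·a_2 = 2.0889.
u_2 = a_2 − 2.0889·q_1 = (1.4545, -4.3636, -2.5455).
‖u_2‖ = 5.2570, so q_2 = (0.2767, -0.8301, -0.4842).
r_{13} = q_1·a_3 = -1.5667; r_{23} = q_2·a_3 = 2.1443.
u_3 = a_3 + 1.5667·q_1 − 2.1443·q_2 = (1.3158, 1.0526, -1.0526).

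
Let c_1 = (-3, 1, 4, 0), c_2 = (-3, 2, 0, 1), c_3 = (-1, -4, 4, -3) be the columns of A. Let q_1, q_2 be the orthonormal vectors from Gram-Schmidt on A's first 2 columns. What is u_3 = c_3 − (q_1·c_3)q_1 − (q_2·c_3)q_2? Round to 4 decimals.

u_3 = (-1.9259, -2.1564, -0.9053, -1.4650)

c_1 = (-3, 1, 4, 0); ‖c_1‖ = 5.0990, so q_1 = (-0.5883, 0.1961, 0.7845, 0.0000).
q_1·c_2 = (-0.5883)·(-3) + 0.1961·2 + 0.7845·0 + 0.0000·1 = 2.1573.
u_2 = c_2 − 2.1573·q_1 = (-1.7308, 1.5769, -1.6923, 1.0000).
‖u_2‖ = 3.0571, so q_2 = (-0.5661, 0.5158, -0.5536, 0.3271).
q_1·c_3 = (-0.5883)·(-1) + 0.1961·(-4) + 0.7845·4 + 0.0000·(-3) = 2.9417; q_2·c_3 = (-0.5661)·(-1) + 0.5158·(-4) + (-0.5536)·4 + 0.3271·(-3) = -4.6927.
u_3 = c_3 − 2.9417·q_1 + 4.6927·q_2 = (-1.9259, -2.1564, -0.9053, -1.4650).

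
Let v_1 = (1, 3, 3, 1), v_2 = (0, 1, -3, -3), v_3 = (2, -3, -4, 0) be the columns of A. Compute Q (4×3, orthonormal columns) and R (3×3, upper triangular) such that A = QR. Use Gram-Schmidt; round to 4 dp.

v_1 = (1, 3, 3, 1); ‖v_1‖ = 4.4721, so q_1 = (0.2236, 0.6708, 0.6708, 0.2236).
q_1·v_2 = 0.2236·0 + 0.6708·1 + 0.6708·(-3) + 0.2236·(-3) = -2.0125.
u_2 = v_2 + 2.0125·q_1 = (0.4500, 2.3500, -1.6500, -2.5500).
‖u_2‖ = 3.8665, so q_2 = (0.1164, 0.6078, -0.4267, -0.6595).
q_1·v_3 = 0.2236·2 + 0.6708·(-3) + 0.6708·(-4) + 0.2236·0 = -4.2485; q_2·v_3 = 0.1164·2 + 0.6078·(-3) + (-0.4267)·(-4) + (-0.6595)·0 = 0.1164.
u_3 = v_3 + 4.2485·q_1 − 0.1164·q_2 = (2.9365, -0.2207, -1.1003, 1.0268).
‖u_3‖ = 3.3070, so q_3 = (0.8879, -0.0667, -0.3327, 0.3105).

Q = [[0.2236, 0.1164, 0.8879], [0.6708, 0.6078, -0.0667], [0.6708, -0.4267, -0.3327], [0.2236, -0.6595, 0.3105]], R = [[4.4721, -2.0125, -4.2485], [0.0000, 3.8665, 0.1164], [0.0000, 0.0000, 3.3070]]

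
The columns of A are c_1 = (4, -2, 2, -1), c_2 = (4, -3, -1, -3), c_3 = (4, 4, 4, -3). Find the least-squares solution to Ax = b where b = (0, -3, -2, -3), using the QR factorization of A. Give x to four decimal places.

e_1 = c_1/‖c_1‖ = (4, -2, 2, -1)/5.0000 = (0.8000, -0.4000, 0.4000, -0.2000).
r_{12} = e_1·c_2 = 4.6000.
u_2 = c_2 − 4.6000·e_1 = (0.3200, -1.1600, -2.8400, -2.0800).
‖u_2‖ = 3.7202, so e_2 = (0.0860, -0.3118, -0.7634, -0.5591).
r_{13} = e_1·c_3 = 3.8000; r_{23} = e_2·c_3 = -2.2794.
u_3 = c_3 − 3.8000·e_1 + 2.2794·e_2 = (1.1561, 4.8092, 0.7399, -3.5145).
‖u_3‖ = 6.1126, so e_3 = (0.1891, 0.7868, 0.1210, -0.5749).
Qᵀb = (1.0000, 4.1395, -0.8776).
Back-substitute: x_3 = -0.8776/6.1126 = -0.1436.
x_2 = (4.1395 + 2.2794·(-0.1436))/3.7202 = 1.0248.
x_1 = (1.0000 − 4.6000·1.0248 − 3.8000·(-0.1436))/5.0000 = -0.6337.

x = (-0.6337, 1.0248, -0.1436)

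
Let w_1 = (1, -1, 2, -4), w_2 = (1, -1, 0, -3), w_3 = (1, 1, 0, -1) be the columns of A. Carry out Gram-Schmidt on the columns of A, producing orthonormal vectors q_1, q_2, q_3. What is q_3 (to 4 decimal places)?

q_3 = (0.5013, 0.8552, -0.0590, -0.1180)

q_1 = w_1/‖w_1‖ = (1, -1, 2, -4)/4.6904 = (0.2132, -0.2132, 0.4264, -0.8528).
r_{12} = q_1·w_2 = 2.9848.
u_2 = w_2 − 2.9848·q_1 = (0.3636, -0.3636, -1.2727, -0.4545).
‖u_2‖ = 1.4460, so q_2 = (0.2515, -0.2515, -0.8802, -0.3143).
r_{13} = q_1·w_3 = 0.8528; r_{23} = q_2·w_3 = 0.3143.
u_3 = w_3 − 0.8528·q_1 − 0.3143·q_2 = (0.7391, 1.2609, -0.0870, -0.1739).
‖u_3‖ = 1.4744, so q_3 = (0.5013, 0.8552, -0.0590, -0.1180).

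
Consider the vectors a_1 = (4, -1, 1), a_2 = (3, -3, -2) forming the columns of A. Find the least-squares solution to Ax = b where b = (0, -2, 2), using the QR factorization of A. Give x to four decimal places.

x = (0.2731, -0.0705)

q_1 = a_1/‖a_1‖ = (4, -1, 1)/4.2426 = (0.9428, -0.2357, 0.2357).
r_{12} = q_1·a_2 = 3.0641.
u_2 = a_2 − 3.0641·q_1 = (0.1111, -2.2778, -2.7222).
‖u_2‖ = 3.5512, so q_2 = (0.0313, -0.6414, -0.7666).
Qᵀb = (0.9428, -0.2503).
Back-substitute: x_2 = -0.2503/3.5512 = -0.0705.
x_1 = (0.9428 − 3.0641·(-0.0705))/4.2426 = 0.2731.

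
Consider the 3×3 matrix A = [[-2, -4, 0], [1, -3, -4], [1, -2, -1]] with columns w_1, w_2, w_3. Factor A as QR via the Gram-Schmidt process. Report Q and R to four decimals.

Q = [[-0.8165, -0.5721, 0.0778], [0.4082, -0.6674, -0.6228], [0.4082, -0.4767, 0.7785]], R = [[2.4495, 1.2247, -2.0412], [0.0000, 5.2440, 3.1464], [0.0000, 0.0000, 1.7127]]

w_1 = (-2, 1, 1); ‖w_1‖ = 2.4495, so q_1 = (-0.8165, 0.4082, 0.4082).
q_1·w_2 = (-0.8165)·(-4) + 0.4082·(-3) + 0.4082·(-2) = 1.2247.
u_2 = w_2 − 1.2247·q_1 = (-3.0000, -3.5000, -2.5000).
‖u_2‖ = 5.2440, so q_2 = (-0.5721, -0.6674, -0.4767).
q_1·w_3 = (-0.8165)·0 + 0.4082·(-4) + 0.4082·(-1) = -2.0412; q_2·w_3 = (-0.5721)·0 + (-0.6674)·(-4) + (-0.4767)·(-1) = 3.1464.
u_3 = w_3 + 2.0412·q_1 − 3.1464·q_2 = (0.1333, -1.0667, 1.3333).
‖u_3‖ = 1.7127, so q_3 = (0.0778, -0.6228, 0.7785).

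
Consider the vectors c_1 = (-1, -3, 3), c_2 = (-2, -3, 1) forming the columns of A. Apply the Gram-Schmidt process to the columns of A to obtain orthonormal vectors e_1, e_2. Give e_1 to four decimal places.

c_1 = (-1, -3, 3); ‖c_1‖ = 4.3589, so e_1 = (-0.2294, -0.6882, 0.6882).

e_1 = (-0.2294, -0.6882, 0.6882)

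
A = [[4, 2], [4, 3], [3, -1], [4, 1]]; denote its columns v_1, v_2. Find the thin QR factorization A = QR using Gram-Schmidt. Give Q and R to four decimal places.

Q = [[0.5298, 0.1953], [0.5298, 0.5663], [0.3974, -0.7812], [0.5298, -0.1758]], R = [[7.5498, 2.7815], [0.0000, 2.6950]]

v_1 = (4, 4, 3, 4); ‖v_1‖ = 7.5498, so e_1 = (0.5298, 0.5298, 0.3974, 0.5298).
e_1·v_2 = 0.5298·2 + 0.5298·3 + 0.3974·(-1) + 0.5298·1 = 2.7815.
u_2 = v_2 − 2.7815·e_1 = (0.5263, 1.5263, -2.1053, -0.4737).
‖u_2‖ = 2.6950, so e_2 = (0.1953, 0.5663, -0.7812, -0.1758).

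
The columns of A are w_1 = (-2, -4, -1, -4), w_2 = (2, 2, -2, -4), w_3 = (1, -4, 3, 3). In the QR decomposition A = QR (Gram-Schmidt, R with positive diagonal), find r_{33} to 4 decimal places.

w_1 = (-2, -4, -1, -4); ‖w_1‖ = 6.0828, so e_1 = (-0.3288, -0.6576, -0.1644, -0.6576).
e_1·w_2 = (-0.3288)·2 + (-0.6576)·2 + (-0.1644)·(-2) + (-0.6576)·(-4) = 0.9864.
u_2 = w_2 − 0.9864·e_1 = (2.3243, 2.6486, -1.8378, -3.3514).
‖u_2‖ = 5.1988, so e_2 = (0.4471, 0.5095, -0.3535, -0.6446).
e_1·w_3 = (-0.3288)·1 + (-0.6576)·(-4) + (-0.1644)·3 + (-0.6576)·3 = -0.1644; e_2·w_3 = 0.4471·1 + 0.5095·(-4) + (-0.3535)·3 + (-0.6446)·3 = -4.5853.
u_3 = w_3 + 0.1644·e_1 + 4.5853·e_2 = (2.9960, -1.7720, 1.3520, -0.0640).
r_{33} = ‖u_3‖ = 3.7347.

r_{33} = 3.7347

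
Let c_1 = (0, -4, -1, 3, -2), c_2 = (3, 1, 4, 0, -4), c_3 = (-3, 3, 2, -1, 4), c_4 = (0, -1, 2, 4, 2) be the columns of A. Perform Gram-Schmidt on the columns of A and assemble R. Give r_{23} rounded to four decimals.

r_{23} = -2.1602

q_1 = c_1/‖c_1‖ = (0, -4, -1, 3, -2)/5.4772 = (0.0000, -0.7303, -0.1826, 0.5477, -0.3651).
r_{12} = q_1·c_2 = 0.0000.
u_2 = c_2 + 0.0000·q_1 = (3.0000, 1.0000, 4.0000, 0.0000, -4.0000).
‖u_2‖ = 6.4807, so q_2 = (0.4629, 0.1543, 0.6172, 0.0000, -0.6172).
r_{23} = q_2·c_3 = -2.1602.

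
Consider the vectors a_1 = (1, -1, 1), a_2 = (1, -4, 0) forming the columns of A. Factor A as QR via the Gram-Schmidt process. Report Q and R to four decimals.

q_1 = a_1/‖a_1‖ = (1, -1, 1)/1.7321 = (0.5774, -0.5774, 0.5774).
r_{12} = q_1·a_2 = 2.8868.
u_2 = a_2 − 2.8868·q_1 = (-0.6667, -2.3333, -1.6667).
‖u_2‖ = 2.9439, so q_2 = (-0.2265, -0.7926, -0.5661).

Q = [[0.5774, -0.2265], [-0.5774, -0.7926], [0.5774, -0.5661]], R = [[1.7321, 2.8868], [0.0000, 2.9439]]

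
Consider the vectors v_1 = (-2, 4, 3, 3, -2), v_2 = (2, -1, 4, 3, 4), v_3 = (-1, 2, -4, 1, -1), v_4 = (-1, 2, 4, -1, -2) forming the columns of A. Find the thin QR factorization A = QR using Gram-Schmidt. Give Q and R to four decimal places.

v_1 = (-2, 4, 3, 3, -2); ‖v_1‖ = 6.4807, so e_1 = (-0.3086, 0.6172, 0.4629, 0.4629, -0.3086).
e_1·v_2 = (-0.3086)·2 + 0.6172·(-1) + 0.4629·4 + 0.4629·3 + (-0.3086)·4 = 0.7715.
u_2 = v_2 − 0.7715·e_1 = (2.2381, -1.4762, 3.6429, 2.6429, 4.2381).
‖u_2‖ = 6.7383, so e_2 = (0.3321, -0.2191, 0.5406, 0.3922, 0.6290).
e_1·v_3 = (-0.3086)·(-1) + 0.6172·2 + 0.4629·(-4) + 0.4629·1 + (-0.3086)·(-1) = 0.4629; e_2·v_3 = 0.3321·(-1) + (-0.2191)·2 + 0.5406·(-4) + 0.3922·1 + 0.6290·(-1) = -3.1695.
u_3 = v_3 − 0.4629·e_1 + 3.1695·e_2 = (0.1956, 1.0199, -2.5008, 2.0288, 1.1363).
‖u_3‖ = 3.5693, so e_3 = (0.0548, 0.2857, -0.7006, 0.5684, 0.3184).
e_1·v_4 = (-0.3086)·(-1) + 0.6172·2 + 0.4629·4 + 0.4629·(-1) + (-0.3086)·(-2) = 3.5490; e_2·v_4 = 0.3321·(-1) + (-0.2191)·2 + 0.5406·4 + 0.3922·(-1) + 0.6290·(-2) = -0.2579; e_3·v_4 = 0.0548·(-1) + 0.2857·2 + (-0.7006)·4 + 0.5684·(-1) + 0.3184·(-2) = -3.4910.
u_4 = v_4 − 3.5490·e_1 + 0.2579·e_2 + 3.4910·e_3 = (0.3722, 0.7506, 0.0507, -0.5574, 0.3689).
‖u_4‖ = 1.0729, so e_4 = (0.3469, 0.6995, 0.0472, -0.5195, 0.3438).

Q = [[-0.3086, 0.3321, 0.0548, 0.3469], [0.6172, -0.2191, 0.2857, 0.6995], [0.4629, 0.5406, -0.7006, 0.0472], [0.4629, 0.3922, 0.5684, -0.5195], [-0.3086, 0.6290, 0.3184, 0.3438]], R = [[6.4807, 0.7715, 0.4629, 3.5490], [0.0000, 6.7383, -3.1695, -0.2579], [0.0000, 0.0000, 3.5693, -3.4910], [0.0000, 0.0000, 0.0000, 1.0729]]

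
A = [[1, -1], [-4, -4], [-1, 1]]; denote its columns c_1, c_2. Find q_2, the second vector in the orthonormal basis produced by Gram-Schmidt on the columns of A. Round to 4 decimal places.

c_1 = (1, -4, -1); ‖c_1‖ = 4.2426, so q_1 = (0.2357, -0.9428, -0.2357).
q_1·c_2 = 0.2357·(-1) + (-0.9428)·(-4) + (-0.2357)·1 = 3.2998.
u_2 = c_2 − 3.2998·q_1 = (-1.7778, -0.8889, 1.7778).
‖u_2‖ = 2.6667, so q_2 = (-0.6667, -0.3333, 0.6667).

q_2 = (-0.6667, -0.3333, 0.6667)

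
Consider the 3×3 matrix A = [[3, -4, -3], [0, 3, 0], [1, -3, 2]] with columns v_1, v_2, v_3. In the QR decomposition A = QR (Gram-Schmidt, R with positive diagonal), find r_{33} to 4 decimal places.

r_{33} = 2.5178

e_1 = v_1/‖v_1‖ = (3, 0, 1)/3.1623 = (0.9487, 0.0000, 0.3162).
r_{12} = e_1·v_2 = -4.7434.
u_2 = v_2 + 4.7434·e_1 = (0.5000, 3.0000, -1.5000).
‖u_2‖ = 3.3912, so e_2 = (0.1474, 0.8847, -0.4423).
r_{13} = e_1·v_3 = -2.2136; r_{23} = e_2·v_3 = -1.3270.
u_3 = v_3 + 2.2136·e_1 + 1.3270·e_2 = (-0.7043, 1.1739, 2.1130).
r_{33} = ‖u_3‖ = 2.5178.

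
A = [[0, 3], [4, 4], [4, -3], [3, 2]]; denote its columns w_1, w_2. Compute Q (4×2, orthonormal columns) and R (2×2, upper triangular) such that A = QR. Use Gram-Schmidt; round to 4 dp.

w_1 = (0, 4, 4, 3); ‖w_1‖ = 6.4031, so e_1 = (0.0000, 0.6247, 0.6247, 0.4685).
e_1·w_2 = 0.0000·3 + 0.6247·4 + 0.6247·(-3) + 0.4685·2 = 1.5617.
u_2 = w_2 − 1.5617·e_1 = (3.0000, 3.0244, -3.9756, 1.2683).
‖u_2‖ = 5.9633, so e_2 = (0.5031, 0.5072, -0.6667, 0.2127).

Q = [[0.0000, 0.5031], [0.6247, 0.5072], [0.6247, -0.6667], [0.4685, 0.2127]], R = [[6.4031, 1.5617], [0.0000, 5.9633]]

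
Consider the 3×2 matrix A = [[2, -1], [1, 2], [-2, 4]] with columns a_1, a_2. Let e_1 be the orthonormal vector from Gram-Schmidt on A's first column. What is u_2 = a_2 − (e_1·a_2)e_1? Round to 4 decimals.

u_2 = (0.7778, 2.8889, 2.2222)

e_1 = a_1/‖a_1‖ = (2, 1, -2)/3.0000 = (0.6667, 0.3333, -0.6667).
r_{12} = e_1·a_2 = -2.6667.
u_2 = a_2 + 2.6667·e_1 = (0.7778, 2.8889, 2.2222).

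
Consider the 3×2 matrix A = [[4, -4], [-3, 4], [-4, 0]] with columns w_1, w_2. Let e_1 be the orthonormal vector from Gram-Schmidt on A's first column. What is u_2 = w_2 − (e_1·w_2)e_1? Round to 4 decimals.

u_2 = (-1.2683, 1.9512, -2.7317)

e_1 = w_1/‖w_1‖ = (4, -3, -4)/6.4031 = (0.6247, -0.4685, -0.6247).
r_{12} = e_1·w_2 = -4.3729.
u_2 = w_2 + 4.3729·e_1 = (-1.2683, 1.9512, -2.7317).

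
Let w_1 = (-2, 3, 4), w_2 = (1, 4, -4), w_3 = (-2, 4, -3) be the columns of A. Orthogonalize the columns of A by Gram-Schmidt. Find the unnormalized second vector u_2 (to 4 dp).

q_1 = w_1/‖w_1‖ = (-2, 3, 4)/5.3852 = (-0.3714, 0.5571, 0.7428).
r_{12} = q_1·w_2 = -1.1142.
u_2 = w_2 + 1.1142·q_1 = (0.5862, 4.6207, -3.1724).

u_2 = (0.5862, 4.6207, -3.1724)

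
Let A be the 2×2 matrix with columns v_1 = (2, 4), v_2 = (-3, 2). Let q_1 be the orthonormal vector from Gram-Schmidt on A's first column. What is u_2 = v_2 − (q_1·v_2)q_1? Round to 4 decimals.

v_1 = (2, 4); ‖v_1‖ = 4.4721, so q_1 = (0.4472, 0.8944).
q_1·v_2 = 0.4472·(-3) + 0.8944·2 = 0.4472.
u_2 = v_2 − 0.4472·q_1 = (-3.2000, 1.6000).

u_2 = (-3.2000, 1.6000)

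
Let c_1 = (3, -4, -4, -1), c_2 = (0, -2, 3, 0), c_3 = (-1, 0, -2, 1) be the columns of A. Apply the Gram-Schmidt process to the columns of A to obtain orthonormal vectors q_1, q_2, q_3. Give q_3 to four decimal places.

q_3 = (-0.6562, -0.3847, -0.2565, 0.5963)

c_1 = (3, -4, -4, -1); ‖c_1‖ = 6.4807, so q_1 = (0.4629, -0.6172, -0.6172, -0.1543).
q_1·c_2 = 0.4629·0 + (-0.6172)·(-2) + (-0.6172)·3 + (-0.1543)·0 = -0.6172.
u_2 = c_2 + 0.6172·q_1 = (0.2857, -2.3810, 2.6190, -0.0952).
‖u_2‖ = 3.5523, so q_2 = (0.0804, -0.6703, 0.7373, -0.0268).
q_1·c_3 = 0.4629·(-1) + (-0.6172)·0 + (-0.6172)·(-2) + (-0.1543)·1 = 0.6172; q_2·c_3 = 0.0804·(-1) + (-0.6703)·0 + 0.7373·(-2) + (-0.0268)·1 = -1.5818.
u_3 = c_3 − 0.6172·q_1 + 1.5818·q_2 = (-1.1585, -0.6792, -0.4528, 1.0528).
‖u_3‖ = 1.7655, so q_3 = (-0.6562, -0.3847, -0.2565, 0.5963).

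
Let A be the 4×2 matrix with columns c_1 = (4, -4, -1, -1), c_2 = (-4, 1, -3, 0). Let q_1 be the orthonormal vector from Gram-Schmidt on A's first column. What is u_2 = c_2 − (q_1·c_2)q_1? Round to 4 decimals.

u_2 = (-2.0000, -1.0000, -3.5000, -0.5000)

c_1 = (4, -4, -1, -1); ‖c_1‖ = 5.8310, so q_1 = (0.6860, -0.6860, -0.1715, -0.1715).
q_1·c_2 = 0.6860·(-4) + (-0.6860)·1 + (-0.1715)·(-3) + (-0.1715)·0 = -2.9155.
u_2 = c_2 + 2.9155·q_1 = (-2.0000, -1.0000, -3.5000, -0.5000).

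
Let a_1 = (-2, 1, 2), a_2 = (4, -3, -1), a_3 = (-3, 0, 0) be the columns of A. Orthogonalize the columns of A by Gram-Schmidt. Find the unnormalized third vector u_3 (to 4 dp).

e_1 = a_1/‖a_1‖ = (-2, 1, 2)/3.0000 = (-0.6667, 0.3333, 0.6667).
r_{12} = e_1·a_2 = -4.3333.
u_2 = a_2 + 4.3333·e_1 = (1.1111, -1.5556, 1.8889).
‖u_2‖ = 2.6874, so e_2 = (0.4134, -0.5788, 0.7029).
r_{13} = e_1·a_3 = 2.0000; r_{23} = e_2·a_3 = -1.2403.
u_3 = a_3 − 2.0000·e_1 + 1.2403·e_2 = (-1.1538, -1.3846, -0.4615).

u_3 = (-1.1538, -1.3846, -0.4615)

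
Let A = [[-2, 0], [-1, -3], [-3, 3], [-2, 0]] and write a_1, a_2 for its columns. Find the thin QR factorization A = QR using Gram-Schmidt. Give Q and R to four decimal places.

a_1 = (-2, -1, -3, -2); ‖a_1‖ = 4.2426, so q_1 = (-0.4714, -0.2357, -0.7071, -0.4714).
q_1·a_2 = (-0.4714)·0 + (-0.2357)·(-3) + (-0.7071)·3 + (-0.4714)·0 = -1.4142.
u_2 = a_2 + 1.4142·q_1 = (-0.6667, -3.3333, 2.0000, -0.6667).
‖u_2‖ = 4.0000, so q_2 = (-0.1667, -0.8333, 0.5000, -0.1667).

Q = [[-0.4714, -0.1667], [-0.2357, -0.8333], [-0.7071, 0.5000], [-0.4714, -0.1667]], R = [[4.2426, -1.4142], [0.0000, 4.0000]]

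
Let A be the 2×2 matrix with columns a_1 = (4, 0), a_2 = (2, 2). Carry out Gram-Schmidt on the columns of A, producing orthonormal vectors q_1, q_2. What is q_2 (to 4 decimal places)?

q_2 = (0.0000, 1.0000)

a_1 = (4, 0); ‖a_1‖ = 4.0000, so q_1 = (1.0000, 0.0000).
q_1·a_2 = 1.0000·2 + 0.0000·2 = 2.0000.
u_2 = a_2 − 2.0000·q_1 = (0.0000, 2.0000).
‖u_2‖ = 2.0000, so q_2 = (0.0000, 1.0000).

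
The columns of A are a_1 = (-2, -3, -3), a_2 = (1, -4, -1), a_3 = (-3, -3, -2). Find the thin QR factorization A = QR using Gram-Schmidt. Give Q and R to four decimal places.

Q = [[-0.4264, 0.6792, -0.5974], [-0.6396, -0.6934, -0.3319], [-0.6396, 0.2406, 0.7301]], R = [[4.6904, 2.7716, 4.4772], [0.0000, 3.2122, -0.4387], [0.0000, 0.0000, 1.3274]]

q_1 = a_1/‖a_1‖ = (-2, -3, -3)/4.6904 = (-0.4264, -0.6396, -0.6396).
r_{12} = q_1·a_2 = 2.7716.
u_2 = a_2 − 2.7716·q_1 = (2.1818, -2.2273, 0.7727).
‖u_2‖ = 3.2122, so q_2 = (0.6792, -0.6934, 0.2406).
r_{13} = q_1·a_3 = 4.4772; r_{23} = q_2·a_3 = -0.4387.
u_3 = a_3 − 4.4772·q_1 + 0.4387·q_2 = (-0.7930, -0.4405, 0.9692).
‖u_3‖ = 1.3274, so q_3 = (-0.5974, -0.3319, 0.7301).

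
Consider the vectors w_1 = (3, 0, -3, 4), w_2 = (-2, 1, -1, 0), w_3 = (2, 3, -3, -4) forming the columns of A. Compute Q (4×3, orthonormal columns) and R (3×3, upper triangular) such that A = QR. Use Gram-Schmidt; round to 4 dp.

Q = [[0.5145, -0.7246, 0.4364], [0.0000, 0.4176, 0.4364], [-0.5145, -0.5281, -0.4364], [0.6860, 0.1474, -0.6547]], R = [[5.8310, -0.5145, -0.1715], [0.0000, 2.3948, 0.7983], [0.0000, 0.0000, 6.1101]]

q_1 = w_1/‖w_1‖ = (3, 0, -3, 4)/5.8310 = (0.5145, 0.0000, -0.5145, 0.6860).
r_{12} = q_1·w_2 = -0.5145.
u_2 = w_2 + 0.5145·q_1 = (-1.7353, 1.0000, -1.2647, 0.3529).
‖u_2‖ = 2.3948, so q_2 = (-0.7246, 0.4176, -0.5281, 0.1474).
r_{13} = q_1·w_3 = -0.1715; r_{23} = q_2·w_3 = 0.7983.
u_3 = w_3 + 0.1715·q_1 − 0.7983·q_2 = (2.6667, 2.6667, -2.6667, -4.0000).
‖u_3‖ = 6.1101, so q_3 = (0.4364, 0.4364, -0.4364, -0.6547).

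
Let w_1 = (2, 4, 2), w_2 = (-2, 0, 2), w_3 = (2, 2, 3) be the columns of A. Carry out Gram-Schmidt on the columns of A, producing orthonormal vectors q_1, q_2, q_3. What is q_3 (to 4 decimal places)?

w_1 = (2, 4, 2); ‖w_1‖ = 4.8990, so q_1 = (0.4082, 0.8165, 0.4082).
q_1·w_2 = 0.4082·(-2) + 0.8165·0 + 0.4082·2 = 0.0000.
u_2 = w_2 + 0.0000·q_1 = (-2.0000, 0.0000, 2.0000).
‖u_2‖ = 2.8284, so q_2 = (-0.7071, 0.0000, 0.7071).
q_1·w_3 = 0.4082·2 + 0.8165·2 + 0.4082·3 = 3.6742; q_2·w_3 = (-0.7071)·2 + 0.0000·2 + 0.7071·3 = 0.7071.
u_3 = w_3 − 3.6742·q_1 − 0.7071·q_2 = (1.0000, -1.0000, 1.0000).
‖u_3‖ = 1.7321, so q_3 = (0.5774, -0.5774, 0.5774).

q_3 = (0.5774, -0.5774, 0.5774)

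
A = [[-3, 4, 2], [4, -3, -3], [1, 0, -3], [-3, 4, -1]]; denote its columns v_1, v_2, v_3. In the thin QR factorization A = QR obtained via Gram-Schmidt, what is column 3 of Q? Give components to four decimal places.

v_1 = (-3, 4, 1, -3); ‖v_1‖ = 5.9161, so q_1 = (-0.5071, 0.6761, 0.1690, -0.5071).
q_1·v_2 = (-0.5071)·4 + 0.6761·(-3) + 0.1690·0 + (-0.5071)·4 = -6.0851.
u_2 = v_2 + 6.0851·q_1 = (0.9143, 1.1143, 1.0286, 0.9143).
‖u_2‖ = 1.9928, so q_2 = (0.4588, 0.5591, 0.5161, 0.4588).
q_1·v_3 = (-0.5071)·2 + 0.6761·(-3) + 0.1690·(-3) + (-0.5071)·(-1) = -3.0426; q_2·v_3 = 0.4588·2 + 0.5591·(-3) + 0.5161·(-3) + 0.4588·(-1) = -2.7670.
u_3 = v_3 + 3.0426·q_1 + 2.7670·q_2 = (1.7266, 0.6043, -1.0576, -1.2734).
‖u_3‖ = 2.4670, so q_3 = (0.6999, 0.2450, -0.4287, -0.5162).

q_3 = (0.6999, 0.2450, -0.4287, -0.5162)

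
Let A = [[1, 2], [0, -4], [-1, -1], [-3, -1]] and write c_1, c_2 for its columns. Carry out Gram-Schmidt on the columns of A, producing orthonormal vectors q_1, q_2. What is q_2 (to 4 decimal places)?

c_1 = (1, 0, -1, -3); ‖c_1‖ = 3.3166, so q_1 = (0.3015, 0.0000, -0.3015, -0.9045).
q_1·c_2 = 0.3015·2 + 0.0000·(-4) + (-0.3015)·(-1) + (-0.9045)·(-1) = 1.8091.
u_2 = c_2 − 1.8091·q_1 = (1.4545, -4.0000, -0.4545, 0.6364).
‖u_2‖ = 4.3275, so q_2 = (0.3361, -0.9243, -0.1050, 0.1471).

q_2 = (0.3361, -0.9243, -0.1050, 0.1471)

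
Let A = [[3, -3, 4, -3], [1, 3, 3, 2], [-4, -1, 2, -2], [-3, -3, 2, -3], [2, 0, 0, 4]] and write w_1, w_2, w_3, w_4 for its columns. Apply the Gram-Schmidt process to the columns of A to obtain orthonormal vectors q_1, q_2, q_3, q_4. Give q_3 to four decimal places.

w_1 = (3, 1, -4, -3, 2); ‖w_1‖ = 6.2450, so q_1 = (0.4804, 0.1601, -0.6405, -0.4804, 0.3203).
q_1·w_2 = 0.4804·(-3) + 0.1601·3 + (-0.6405)·(-1) + (-0.4804)·(-3) + 0.3203·0 = 1.1209.
u_2 = w_2 − 1.1209·q_1 = (-3.5385, 2.8205, -0.2821, -2.4615, -0.3590).
‖u_2‖ = 5.1714, so q_2 = (-0.6842, 0.5454, -0.0545, -0.4760, -0.0694).
q_1·w_3 = 0.4804·4 + 0.1601·3 + (-0.6405)·2 + (-0.4804)·2 + 0.3203·0 = 0.1601; q_2·w_3 = (-0.6842)·4 + 0.5454·3 + (-0.0545)·2 + (-0.4760)·2 + (-0.0694)·0 = -2.1618.
u_3 = w_3 − 0.1601·q_1 + 2.1618·q_2 = (2.4439, 4.1534, 1.9847, 1.0479, -0.2013).
‖u_3‖ = 5.3199, so q_3 = (0.4594, 0.7807, 0.3731, 0.1970, -0.0378).

q_3 = (0.4594, 0.7807, 0.3731, 0.1970, -0.0378)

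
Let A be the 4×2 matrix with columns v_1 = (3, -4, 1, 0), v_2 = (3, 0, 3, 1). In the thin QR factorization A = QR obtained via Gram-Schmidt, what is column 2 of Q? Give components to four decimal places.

q_1 = v_1/‖v_1‖ = (3, -4, 1, 0)/5.0990 = (0.5883, -0.7845, 0.1961, 0.0000).
r_{12} = q_1·v_2 = 2.3534.
u_2 = v_2 − 2.3534·q_1 = (1.6154, 1.8462, 2.5385, 1.0000).
‖u_2‖ = 3.6690, so q_2 = (0.4403, 0.5032, 0.6919, 0.2726).

q_2 = (0.4403, 0.5032, 0.6919, 0.2726)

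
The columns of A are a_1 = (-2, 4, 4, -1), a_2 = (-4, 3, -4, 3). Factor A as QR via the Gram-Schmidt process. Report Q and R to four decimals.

Q = [[-0.3288, -0.5582], [0.6576, 0.4091], [0.6576, -0.5811], [-0.1644, 0.4282]], R = [[6.0828, 0.1644], [0.0000, 7.0692]]

a_1 = (-2, 4, 4, -1); ‖a_1‖ = 6.0828, so q_1 = (-0.3288, 0.6576, 0.6576, -0.1644).
q_1·a_2 = (-0.3288)·(-4) + 0.6576·3 + 0.6576·(-4) + (-0.1644)·3 = 0.1644.
u_2 = a_2 − 0.1644·q_1 = (-3.9459, 2.8919, -4.1081, 3.0270).
‖u_2‖ = 7.0692, so q_2 = (-0.5582, 0.4091, -0.5811, 0.4282).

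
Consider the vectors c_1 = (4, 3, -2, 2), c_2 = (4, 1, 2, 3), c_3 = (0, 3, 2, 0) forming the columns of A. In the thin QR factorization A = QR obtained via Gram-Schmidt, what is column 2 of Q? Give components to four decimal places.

e_2 = (0.3566, -0.2229, 0.8024, 0.4235)

c_1 = (4, 3, -2, 2); ‖c_1‖ = 5.7446, so e_1 = (0.6963, 0.5222, -0.3482, 0.3482).
e_1·c_2 = 0.6963·4 + 0.5222·1 + (-0.3482)·2 + 0.3482·3 = 3.6556.
u_2 = c_2 − 3.6556·e_1 = (1.4545, -0.9091, 3.2727, 1.7273).
‖u_2‖ = 4.0788, so e_2 = (0.3566, -0.2229, 0.8024, 0.4235).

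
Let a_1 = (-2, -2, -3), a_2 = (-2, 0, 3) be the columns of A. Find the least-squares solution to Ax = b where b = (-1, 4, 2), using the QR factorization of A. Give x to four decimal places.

x = (-0.5918, 0.3878)

a_1 = (-2, -2, -3); ‖a_1‖ = 4.1231, so q_1 = (-0.4851, -0.4851, -0.7276).
q_1·a_2 = (-0.4851)·(-2) + (-0.4851)·0 + (-0.7276)·3 = -1.2127.
u_2 = a_2 + 1.2127·q_1 = (-2.5882, -0.5882, 2.1176).
‖u_2‖ = 3.3955, so q_2 = (-0.7623, -0.1732, 0.6237).
Qᵀb = (-2.9104, 1.3166).
Back-substitute: x_2 = 1.3166/3.3955 = 0.3878.
x_1 = (-2.9104 + 1.2127·0.3878)/4.1231 = -0.5918.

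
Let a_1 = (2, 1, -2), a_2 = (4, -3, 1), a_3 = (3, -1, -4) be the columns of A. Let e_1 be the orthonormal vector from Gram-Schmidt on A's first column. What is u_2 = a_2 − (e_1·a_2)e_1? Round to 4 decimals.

a_1 = (2, 1, -2); ‖a_1‖ = 3.0000, so e_1 = (0.6667, 0.3333, -0.6667).
e_1·a_2 = 0.6667·4 + 0.3333·(-3) + (-0.6667)·1 = 1.0000.
u_2 = a_2 − 1.0000·e_1 = (3.3333, -3.3333, 1.6667).

u_2 = (3.3333, -3.3333, 1.6667)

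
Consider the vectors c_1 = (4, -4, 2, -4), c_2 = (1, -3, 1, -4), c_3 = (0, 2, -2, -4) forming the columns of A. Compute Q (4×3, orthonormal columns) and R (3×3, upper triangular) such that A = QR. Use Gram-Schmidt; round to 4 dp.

Q = [[0.5547, -0.7397, 0.3613], [-0.5547, -0.1761, 0.6533], [0.2774, -0.1409, -0.4304], [-0.5547, -0.6340, -0.5073]], R = [[7.2111, 4.7150, 0.5547], [0.0000, 2.1839, 2.4656], [0.0000, 0.0000, 4.1968]]

q_1 = c_1/‖c_1‖ = (4, -4, 2, -4)/7.2111 = (0.5547, -0.5547, 0.2774, -0.5547).
r_{12} = q_1·c_2 = 4.7150.
u_2 = c_2 − 4.7150·q_1 = (-1.6154, -0.3846, -0.3077, -1.3846).
‖u_2‖ = 2.1839, so q_2 = (-0.7397, -0.1761, -0.1409, -0.6340).
r_{13} = q_1·c_3 = 0.5547; r_{23} = q_2·c_3 = 2.4656.
u_3 = c_3 − 0.5547·q_1 − 2.4656·q_2 = (1.5161, 2.7419, -1.8065, -2.1290).
‖u_3‖ = 4.1968, so q_3 = (0.3613, 0.6533, -0.4304, -0.5073).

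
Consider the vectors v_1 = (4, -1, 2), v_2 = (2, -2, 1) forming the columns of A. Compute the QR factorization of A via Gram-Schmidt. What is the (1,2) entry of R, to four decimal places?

r_{12} = 2.6186

v_1 = (4, -1, 2); ‖v_1‖ = 4.5826, so q_1 = (0.8729, -0.2182, 0.4364).
r_{12} = q_1·v_2 = 2.6186.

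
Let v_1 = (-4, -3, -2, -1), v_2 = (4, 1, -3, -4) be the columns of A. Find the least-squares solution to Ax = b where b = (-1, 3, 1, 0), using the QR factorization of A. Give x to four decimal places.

v_1 = (-4, -3, -2, -1); ‖v_1‖ = 5.4772, so e_1 = (-0.7303, -0.5477, -0.3651, -0.1826).
e_1·v_2 = (-0.7303)·4 + (-0.5477)·1 + (-0.3651)·(-3) + (-0.1826)·(-4) = -1.6432.
u_2 = v_2 + 1.6432·e_1 = (2.8000, 0.1000, -3.6000, -4.3000).
‖u_2‖ = 6.2690, so e_2 = (0.4466, 0.0160, -0.5743, -0.6859).
Qᵀb = (-1.2780, -0.9730).
Back-substitute: x_2 = -0.9730/6.2690 = -0.1552.
x_1 = (-1.2780 + 1.6432·(-0.1552))/5.4772 = -0.2799.

x = (-0.2799, -0.1552)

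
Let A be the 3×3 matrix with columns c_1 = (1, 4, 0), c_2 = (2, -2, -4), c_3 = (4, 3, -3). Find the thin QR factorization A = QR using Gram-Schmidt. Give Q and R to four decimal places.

Q = [[0.2425, 0.5030, 0.8296], [0.9701, -0.1257, -0.2074], [0.0000, -0.8551, 0.5185]], R = [[4.1231, -1.4552, 3.8806], [0.0000, 4.6779, 4.2000], [0.0000, 0.0000, 1.1406]]

c_1 = (1, 4, 0); ‖c_1‖ = 4.1231, so e_1 = (0.2425, 0.9701, 0.0000).
e_1·c_2 = 0.2425·2 + 0.9701·(-2) + 0.0000·(-4) = -1.4552.
u_2 = c_2 + 1.4552·e_1 = (2.3529, -0.5882, -4.0000).
‖u_2‖ = 4.6779, so e_2 = (0.5030, -0.1257, -0.8551).
e_1·c_3 = 0.2425·4 + 0.9701·3 + 0.0000·(-3) = 3.8806; e_2·c_3 = 0.5030·4 + (-0.1257)·3 + (-0.8551)·(-3) = 4.2000.
u_3 = c_3 − 3.8806·e_1 − 4.2000·e_2 = (0.9462, -0.2366, 0.5914).
‖u_3‖ = 1.1406, so e_3 = (0.8296, -0.2074, 0.5185).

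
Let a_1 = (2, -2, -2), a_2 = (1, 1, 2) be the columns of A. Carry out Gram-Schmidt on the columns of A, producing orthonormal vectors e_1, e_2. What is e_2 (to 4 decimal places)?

e_2 = (0.7715, 0.1543, 0.6172)

a_1 = (2, -2, -2); ‖a_1‖ = 3.4641, so e_1 = (0.5774, -0.5774, -0.5774).
e_1·a_2 = 0.5774·1 + (-0.5774)·1 + (-0.5774)·2 = -1.1547.
u_2 = a_2 + 1.1547·e_1 = (1.6667, 0.3333, 1.3333).
‖u_2‖ = 2.1602, so e_2 = (0.7715, 0.1543, 0.6172).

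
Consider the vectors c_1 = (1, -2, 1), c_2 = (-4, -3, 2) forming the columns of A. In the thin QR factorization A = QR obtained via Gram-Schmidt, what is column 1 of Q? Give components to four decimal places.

c_1 = (1, -2, 1); ‖c_1‖ = 2.4495, so e_1 = (0.4082, -0.8165, 0.4082).

e_1 = (0.4082, -0.8165, 0.4082)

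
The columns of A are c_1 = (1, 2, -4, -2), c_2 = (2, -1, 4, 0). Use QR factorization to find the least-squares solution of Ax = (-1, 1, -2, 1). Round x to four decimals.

c_1 = (1, 2, -4, -2); ‖c_1‖ = 5.0000, so e_1 = (0.2000, 0.4000, -0.8000, -0.4000).
e_1·c_2 = 0.2000·2 + 0.4000·(-1) + (-0.8000)·4 + (-0.4000)·0 = -3.2000.
u_2 = c_2 + 3.2000·e_1 = (2.6400, 0.2800, 1.4400, -1.2800).
‖u_2‖ = 3.2802, so e_2 = (0.8048, 0.0854, 0.4390, -0.3902).
Qᵀb = (1.4000, -1.9877).
Back-substitute: x_2 = -1.9877/3.2802 = -0.6059.
x_1 = (1.4000 + 3.2000·(-0.6059))/5.0000 = -0.1078.

x = (-0.1078, -0.6059)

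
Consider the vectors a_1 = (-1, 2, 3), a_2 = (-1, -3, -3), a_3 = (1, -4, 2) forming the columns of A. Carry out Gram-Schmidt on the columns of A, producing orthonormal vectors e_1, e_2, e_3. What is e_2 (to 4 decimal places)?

a_1 = (-1, 2, 3); ‖a_1‖ = 3.7417, so e_1 = (-0.2673, 0.5345, 0.8018).
e_1·a_2 = (-0.2673)·(-1) + 0.5345·(-3) + 0.8018·(-3) = -3.7417.
u_2 = a_2 + 3.7417·e_1 = (-2.0000, -1.0000, 0.0000).
‖u_2‖ = 2.2361, so e_2 = (-0.8944, -0.4472, 0.0000).

e_2 = (-0.8944, -0.4472, 0.0000)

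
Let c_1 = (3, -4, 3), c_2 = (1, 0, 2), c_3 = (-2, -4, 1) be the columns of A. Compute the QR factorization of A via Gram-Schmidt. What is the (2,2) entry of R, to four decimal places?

c_1 = (3, -4, 3); ‖c_1‖ = 5.8310, so q_1 = (0.5145, -0.6860, 0.5145).
q_1·c_2 = 0.5145·1 + (-0.6860)·0 + 0.5145·2 = 1.5435.
u_2 = c_2 − 1.5435·q_1 = (0.2059, 1.0588, 1.2059).
r_{22} = ‖u_2‖ = 1.6179.

r_{22} = 1.6179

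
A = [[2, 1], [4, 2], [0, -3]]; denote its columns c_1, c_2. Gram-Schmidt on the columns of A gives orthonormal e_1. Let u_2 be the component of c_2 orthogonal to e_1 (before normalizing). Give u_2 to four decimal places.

u_2 = (0.0000, 0.0000, -3.0000)

c_1 = (2, 4, 0); ‖c_1‖ = 4.4721, so e_1 = (0.4472, 0.8944, 0.0000).
e_1·c_2 = 0.4472·1 + 0.8944·2 + 0.0000·(-3) = 2.2361.
u_2 = c_2 − 2.2361·e_1 = (0.0000, 0.0000, -3.0000).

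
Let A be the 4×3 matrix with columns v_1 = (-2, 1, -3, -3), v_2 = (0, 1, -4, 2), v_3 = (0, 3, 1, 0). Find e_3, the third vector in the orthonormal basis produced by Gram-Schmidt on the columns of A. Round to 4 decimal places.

e_1 = v_1/‖v_1‖ = (-2, 1, -3, -3)/4.7958 = (-0.4170, 0.2085, -0.6255, -0.6255).
r_{12} = e_1·v_2 = 1.4596.
u_2 = v_2 − 1.4596·e_1 = (0.6087, 0.6957, -3.0870, 2.9130).
‖u_2‖ = 4.3439, so e_2 = (0.1401, 0.1601, -0.7106, 0.6706).
r_{13} = e_1·v_3 = 0.0000; r_{23} = e_2·v_3 = -0.2302.
u_3 = v_3 + 0.0000·e_1 + 0.2302·e_2 = (0.0323, 3.0369, 0.8364, 0.1544).
‖u_3‖ = 3.1539, so e_3 = (0.0102, 0.9629, 0.2652, 0.0489).

e_3 = (0.0102, 0.9629, 0.2652, 0.0489)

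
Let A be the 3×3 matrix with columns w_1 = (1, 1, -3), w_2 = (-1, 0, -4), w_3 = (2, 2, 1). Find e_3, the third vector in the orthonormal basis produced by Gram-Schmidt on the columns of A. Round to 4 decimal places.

e_3 = (-0.4924, 0.8616, 0.1231)

w_1 = (1, 1, -3); ‖w_1‖ = 3.3166, so e_1 = (0.3015, 0.3015, -0.9045).
e_1·w_2 = 0.3015·(-1) + 0.3015·0 + (-0.9045)·(-4) = 3.3166.
u_2 = w_2 − 3.3166·e_1 = (-2.0000, -1.0000, -1.0000).
‖u_2‖ = 2.4495, so e_2 = (-0.8165, -0.4082, -0.4082).
e_1·w_3 = 0.3015·2 + 0.3015·2 + (-0.9045)·1 = 0.3015; e_2·w_3 = (-0.8165)·2 + (-0.4082)·2 + (-0.4082)·1 = -2.8577.
u_3 = w_3 − 0.3015·e_1 + 2.8577·e_2 = (-0.4242, 0.7424, 0.1061).
‖u_3‖ = 0.8616, so e_3 = (-0.4924, 0.8616, 0.1231).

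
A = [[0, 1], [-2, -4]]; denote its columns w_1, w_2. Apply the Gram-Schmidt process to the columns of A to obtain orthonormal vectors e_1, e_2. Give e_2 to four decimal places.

w_1 = (0, -2); ‖w_1‖ = 2.0000, so e_1 = (0.0000, -1.0000).
e_1·w_2 = 0.0000·1 + (-1.0000)·(-4) = 4.0000.
u_2 = w_2 − 4.0000·e_1 = (1.0000, 0.0000).
‖u_2‖ = 1.0000, so e_2 = (1.0000, 0.0000).

e_2 = (1.0000, 0.0000)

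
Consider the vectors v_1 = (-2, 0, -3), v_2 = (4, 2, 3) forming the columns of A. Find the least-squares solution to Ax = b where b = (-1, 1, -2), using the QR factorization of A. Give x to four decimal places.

x = (1.0909, 0.3636)

v_1 = (-2, 0, -3); ‖v_1‖ = 3.6056, so q_1 = (-0.5547, 0.0000, -0.8321).
q_1·v_2 = (-0.5547)·4 + 0.0000·2 + (-0.8321)·3 = -4.7150.
u_2 = v_2 + 4.7150·q_1 = (1.3846, 2.0000, -0.9231).
‖u_2‖ = 2.6018, so q_2 = (0.5322, 0.7687, -0.3548).
Qᵀb = (2.2188, 0.9461).
Back-substitute: x_2 = 0.9461/2.6018 = 0.3636.
x_1 = (2.2188 + 4.7150·0.3636)/3.6056 = 1.0909.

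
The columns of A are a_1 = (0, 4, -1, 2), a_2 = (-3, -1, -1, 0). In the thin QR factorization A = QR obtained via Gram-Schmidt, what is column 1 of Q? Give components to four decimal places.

e_1 = (0.0000, 0.8729, -0.2182, 0.4364)

a_1 = (0, 4, -1, 2); ‖a_1‖ = 4.5826, so e_1 = (0.0000, 0.8729, -0.2182, 0.4364).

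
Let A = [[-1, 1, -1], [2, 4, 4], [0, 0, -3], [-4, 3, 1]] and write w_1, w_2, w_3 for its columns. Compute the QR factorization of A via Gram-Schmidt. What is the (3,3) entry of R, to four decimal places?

e_1 = w_1/‖w_1‖ = (-1, 2, 0, -4)/4.5826 = (-0.2182, 0.4364, 0.0000, -0.8729).
r_{12} = e_1·w_2 = -1.0911.
u_2 = w_2 + 1.0911·e_1 = (0.7619, 4.4762, 0.0000, 2.0476).
‖u_2‖ = 4.9809, so e_2 = (0.1530, 0.8987, 0.0000, 0.4111).
r_{13} = e_1·w_3 = 1.0911; r_{23} = e_2·w_3 = 3.8528.
u_3 = w_3 − 1.0911·e_1 − 3.8528·e_2 = (-1.3512, 0.0614, -3.0000, 0.3685).
r_{33} = ‖u_3‖ = 3.3114.

r_{33} = 3.3114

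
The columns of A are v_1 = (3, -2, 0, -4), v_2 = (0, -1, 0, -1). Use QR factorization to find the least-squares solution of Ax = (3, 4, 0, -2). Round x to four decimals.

x = (1.3636, -5.0909)

e_1 = v_1/‖v_1‖ = (3, -2, 0, -4)/5.3852 = (0.5571, -0.3714, 0.0000, -0.7428).
r_{12} = e_1·v_2 = 1.1142.
u_2 = v_2 − 1.1142·e_1 = (-0.6207, -0.5862, 0.0000, -0.1724).
‖u_2‖ = 0.8710, so e_2 = (-0.7126, -0.6730, 0.0000, -0.1980).
Qᵀb = (1.6713, -4.4341).
Back-substitute: x_2 = -4.4341/0.8710 = -5.0909.
x_1 = (1.6713 − 1.1142·(-5.0909))/5.3852 = 1.3636.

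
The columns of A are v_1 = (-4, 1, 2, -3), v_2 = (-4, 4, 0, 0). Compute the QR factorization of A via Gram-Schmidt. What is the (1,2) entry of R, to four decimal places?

r_{12} = 3.6515

e_1 = v_1/‖v_1‖ = (-4, 1, 2, -3)/5.4772 = (-0.7303, 0.1826, 0.3651, -0.5477).
r_{12} = e_1·v_2 = 3.6515.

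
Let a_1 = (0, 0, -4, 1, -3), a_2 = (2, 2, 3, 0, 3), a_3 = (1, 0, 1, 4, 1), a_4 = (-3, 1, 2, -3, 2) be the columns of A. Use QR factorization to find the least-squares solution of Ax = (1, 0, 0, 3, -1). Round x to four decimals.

a_1 = (0, 0, -4, 1, -3); ‖a_1‖ = 5.0990, so q_1 = (0.0000, 0.0000, -0.7845, 0.1961, -0.5883).
q_1·a_2 = 0.0000·2 + 0.0000·2 + (-0.7845)·3 + 0.1961·0 + (-0.5883)·3 = -4.1184.
u_2 = a_2 + 4.1184·q_1 = (2.0000, 2.0000, -0.2308, 0.8077, 0.5769).
‖u_2‖ = 3.0064, so q_2 = (0.6652, 0.6652, -0.0768, 0.2687, 0.1919).
q_1·a_3 = 0.0000·1 + 0.0000·0 + (-0.7845)·1 + 0.1961·4 + (-0.5883)·1 = -0.5883; q_2·a_3 = 0.6652·1 + 0.6652·0 + (-0.0768)·1 + 0.2687·4 + 0.1919·1 = 1.8550.
u_3 = a_3 + 0.5883·q_1 − 1.8550·q_2 = (-0.2340, -1.2340, 0.6809, 3.6170, 0.2979).
‖u_3‖ = 3.9004, so q_3 = (-0.0600, -0.3164, 0.1746, 0.9274, 0.0764).
q_1·a_4 = 0.0000·(-3) + 0.0000·1 + (-0.7845)·2 + 0.1961·(-3) + (-0.5883)·2 = -3.3340; q_2·a_4 = 0.6652·(-3) + 0.6652·1 + (-0.0768)·2 + 0.2687·(-3) + 0.1919·2 = -1.9062; q_3·a_4 = (-0.0600)·(-3) + (-0.3164)·1 + 0.1746·2 + 0.9274·(-3) + 0.0764·2 = -2.4166.
u_4 = a_4 + 3.3340·q_1 + 1.9062·q_2 + 2.4166·q_3 = (-1.8769, 1.5035, -0.3399, 0.4070, 0.5888).
‖u_4‖ = 2.5320, so q_4 = (-0.7413, 0.5938, -0.1342, 0.1607, 0.2325).
Qᵀb = (1.1767, 1.2793, 2.6457, -0.4916).
Back-substitute: x_4 = -0.4916/2.5320 = -0.1942.
x_3 = (2.6457 + 2.4166·(-0.1942))/3.9004 = 0.5580.
x_2 = (1.2793 − 1.8550·0.5580 + 1.9062·(-0.1942))/3.0064 = -0.0419.
x_1 = (1.1767 + 4.1184·(-0.0419) + 0.5883·0.5580 + 3.3340·(-0.1942))/5.0990 = 0.1344.

x = (0.1344, -0.0419, 0.5580, -0.1942)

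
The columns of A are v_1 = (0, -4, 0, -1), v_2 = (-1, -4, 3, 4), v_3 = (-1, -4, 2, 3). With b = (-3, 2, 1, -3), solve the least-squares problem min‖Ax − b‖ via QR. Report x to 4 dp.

e_1 = v_1/‖v_1‖ = (0, -4, 0, -1)/4.1231 = (0.0000, -0.9701, 0.0000, -0.2425).
r_{12} = e_1·v_2 = 2.9104.
u_2 = v_2 − 2.9104·e_1 = (-1.0000, -1.1765, 3.0000, 4.7059).
‖u_2‖ = 5.7905, so e_2 = (-0.1727, -0.2032, 0.5181, 0.8127).
r_{13} = e_1·v_3 = 3.1530; r_{23} = e_2·v_3 = 4.4597.
u_3 = v_3 − 3.1530·e_1 − 4.4597·e_2 = (-0.2298, -0.0351, -0.3105, 0.1404).
‖u_3‖ = 0.4125, so e_3 = (-0.5571, -0.0851, -0.7527, 0.3402).
Qᵀb = (-1.2127, -1.8082, -0.2722).
Back-substitute: x_3 = -0.2722/0.4125 = -0.6598.
x_2 = (-1.8082 − 4.4597·(-0.6598))/5.7905 = 0.1959.
x_1 = (-1.2127 − 2.9104·0.1959 − 3.1530·(-0.6598))/4.1231 = 0.0722.

x = (0.0722, 0.1959, -0.6598)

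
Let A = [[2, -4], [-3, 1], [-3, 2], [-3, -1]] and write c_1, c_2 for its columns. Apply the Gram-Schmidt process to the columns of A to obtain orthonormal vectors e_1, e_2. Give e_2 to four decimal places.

e_2 = (-0.7821, -0.0896, 0.1629, -0.5947)

c_1 = (2, -3, -3, -3); ‖c_1‖ = 5.5678, so e_1 = (0.3592, -0.5388, -0.5388, -0.5388).
e_1·c_2 = 0.3592·(-4) + (-0.5388)·1 + (-0.5388)·2 + (-0.5388)·(-1) = -2.5145.
u_2 = c_2 + 2.5145·e_1 = (-3.0968, -0.3548, 0.6452, -2.3548).
‖u_2‖ = 3.9595, so e_2 = (-0.7821, -0.0896, 0.1629, -0.5947).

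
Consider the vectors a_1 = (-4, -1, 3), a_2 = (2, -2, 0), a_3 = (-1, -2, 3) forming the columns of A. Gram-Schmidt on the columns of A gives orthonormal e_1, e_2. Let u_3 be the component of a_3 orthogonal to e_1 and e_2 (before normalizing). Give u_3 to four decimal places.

a_1 = (-4, -1, 3); ‖a_1‖ = 5.0990, so e_1 = (-0.7845, -0.1961, 0.5883).
e_1·a_2 = (-0.7845)·2 + (-0.1961)·(-2) + 0.5883·0 = -1.1767.
u_2 = a_2 + 1.1767·e_1 = (1.0769, -2.2308, 0.6923).
‖u_2‖ = 2.5720, so e_2 = (0.4187, -0.8673, 0.2692).
e_1·a_3 = (-0.7845)·(-1) + (-0.1961)·(-2) + 0.5883·3 = 2.9417; e_2·a_3 = 0.4187·(-1) + (-0.8673)·(-2) + 0.2692·3 = 2.1234.
u_3 = a_3 − 2.9417·e_1 − 2.1234·e_2 = (0.4186, 0.4186, 0.6977).

u_3 = (0.4186, 0.4186, 0.6977)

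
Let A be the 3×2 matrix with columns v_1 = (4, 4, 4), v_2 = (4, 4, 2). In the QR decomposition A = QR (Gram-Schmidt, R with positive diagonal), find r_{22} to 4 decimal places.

r_{22} = 1.6330

v_1 = (4, 4, 4); ‖v_1‖ = 6.9282, so q_1 = (0.5774, 0.5774, 0.5774).
q_1·v_2 = 0.5774·4 + 0.5774·4 + 0.5774·2 = 5.7735.
u_2 = v_2 − 5.7735·q_1 = (0.6667, 0.6667, -1.3333).
r_{22} = ‖u_2‖ = 1.6330.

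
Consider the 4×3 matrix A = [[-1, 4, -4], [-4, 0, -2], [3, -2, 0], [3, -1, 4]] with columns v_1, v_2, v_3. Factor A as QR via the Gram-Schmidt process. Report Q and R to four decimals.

Q = [[-0.1690, 0.9023, -0.2393], [-0.6761, -0.3695, -0.0798], [0.5071, -0.2203, -0.7709], [0.5071, 0.0284, 0.5848]], R = [[5.9161, -2.1974, 4.0567], [0.0000, 4.0214, -2.7567], [0.0000, 0.0000, 3.4559]]

v_1 = (-1, -4, 3, 3); ‖v_1‖ = 5.9161, so q_1 = (-0.1690, -0.6761, 0.5071, 0.5071).
q_1·v_2 = (-0.1690)·4 + (-0.6761)·0 + 0.5071·(-2) + 0.5071·(-1) = -2.1974.
u_2 = v_2 + 2.1974·q_1 = (3.6286, -1.4857, -0.8857, 0.1143).
‖u_2‖ = 4.0214, so q_2 = (0.9023, -0.3695, -0.2203, 0.0284).
q_1·v_3 = (-0.1690)·(-4) + (-0.6761)·(-2) + 0.5071·0 + 0.5071·4 = 4.0567; q_2·v_3 = 0.9023·(-4) + (-0.3695)·(-2) + (-0.2203)·0 + 0.0284·4 = -2.7567.
u_3 = v_3 − 4.0567·q_1 + 2.7567·q_2 = (-0.8269, -0.2756, -2.6643, 2.0212).
‖u_3‖ = 3.4559, so q_3 = (-0.2393, -0.0798, -0.7709, 0.5848).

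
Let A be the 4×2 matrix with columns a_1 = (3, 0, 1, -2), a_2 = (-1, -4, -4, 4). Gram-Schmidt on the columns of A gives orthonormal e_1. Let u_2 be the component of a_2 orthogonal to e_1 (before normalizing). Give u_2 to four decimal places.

a_1 = (3, 0, 1, -2); ‖a_1‖ = 3.7417, so e_1 = (0.8018, 0.0000, 0.2673, -0.5345).
e_1·a_2 = 0.8018·(-1) + 0.0000·(-4) + 0.2673·(-4) + (-0.5345)·4 = -4.0089.
u_2 = a_2 + 4.0089·e_1 = (2.2143, -4.0000, -2.9286, 1.8571).

u_2 = (2.2143, -4.0000, -2.9286, 1.8571)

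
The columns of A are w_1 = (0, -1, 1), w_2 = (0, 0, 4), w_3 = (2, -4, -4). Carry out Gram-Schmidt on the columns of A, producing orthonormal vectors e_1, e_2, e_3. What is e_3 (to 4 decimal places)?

e_1 = w_1/‖w_1‖ = (0, -1, 1)/1.4142 = (0.0000, -0.7071, 0.7071).
r_{12} = e_1·w_2 = 2.8284.
u_2 = w_2 − 2.8284·e_1 = (0.0000, 2.0000, 2.0000).
‖u_2‖ = 2.8284, so e_2 = (0.0000, 0.7071, 0.7071).
r_{13} = e_1·w_3 = 0.0000; r_{23} = e_2·w_3 = -5.6569.
u_3 = w_3 + 0.0000·e_1 + 5.6569·e_2 = (2.0000, 0.0000, 0.0000).
‖u_3‖ = 2.0000, so e_3 = (1.0000, 0.0000, 0.0000).

e_3 = (1.0000, 0.0000, 0.0000)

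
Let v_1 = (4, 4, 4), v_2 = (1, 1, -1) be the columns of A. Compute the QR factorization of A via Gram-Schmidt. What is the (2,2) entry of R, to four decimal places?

r_{22} = 1.6330

v_1 = (4, 4, 4); ‖v_1‖ = 6.9282, so e_1 = (0.5774, 0.5774, 0.5774).
e_1·v_2 = 0.5774·1 + 0.5774·1 + 0.5774·(-1) = 0.5774.
u_2 = v_2 − 0.5774·e_1 = (0.6667, 0.6667, -1.3333).
r_{22} = ‖u_2‖ = 1.6330.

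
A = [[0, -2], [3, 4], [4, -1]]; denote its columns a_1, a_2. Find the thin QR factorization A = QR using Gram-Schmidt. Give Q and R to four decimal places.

e_1 = a_1/‖a_1‖ = (0, 3, 4)/5.0000 = (0.0000, 0.6000, 0.8000).
r_{12} = e_1·a_2 = 1.6000.
u_2 = a_2 − 1.6000·e_1 = (-2.0000, 3.0400, -2.2800).
‖u_2‖ = 4.2942, so e_2 = (-0.4657, 0.7079, -0.5310).

Q = [[0.0000, -0.4657], [0.6000, 0.7079], [0.8000, -0.5310]], R = [[5.0000, 1.6000], [0.0000, 4.2942]]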